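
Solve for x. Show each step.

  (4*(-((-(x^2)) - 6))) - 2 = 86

Step 1. [(4*(-((-(x^2)) - 6))) - 2 = 86] -2 is outermost — add 2 both sides, so sub: 4*(-((-(x^2)) - 6)) = 88.
Step 2. [4*(-((-(x^2)) - 6)) = 88] leading coefficient 4: divide by 4. So div: -((-(x^2)) - 6) = 22.
Step 3. [-((-(x^2)) - 6) = 22] leading − — multiply by −1, so neg: (-(x^2)) - 6 = -22.
Step 4. [(-(x^2)) - 6 = -22] 6 comes off first (add 6). So sub: -(x^2) = -16.
Step 5. [-(x^2) = -16] flip signs both sides. So neg: x^2 = 16.
Step 6. [x^2 = 16] √ both sides: 16 ≥ 0 gives two branches. So sqrt: x = 4 or -4.

Answer: x ∈ {-4, 4}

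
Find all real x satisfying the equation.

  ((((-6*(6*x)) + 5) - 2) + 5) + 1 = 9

Step 1. [((((-6*(6*x)) + 5) - 2) + 5) + 1 = 9] +1 is outermost — subtract 1 both sides ⇒ sub: (((-6*(6*x)) + 5) - 2) + 5 = 8.
Step 2. [(((-6*(6*x)) + 5) - 2) + 5 = 8] +5 is outermost — subtract 5 both sides ⇒ sub: ((-6*(6*x)) + 5) - 2 = 3.
Step 3. [((-6*(6*x)) + 5) - 2 = 3] add 2: x sits inside (… - 2), so sub: (-6*(6*x)) + 5 = 5.
Step 4. [(-6*(6*x)) + 5 = 5] peel the +5: subtract 5 from each side. So sub: -6*(6*x) = 0.
Step 5. [-6*(6*x) = 0] -6·(inner) — divide through by -6, so div: 6*x = 0.
Step 6. [6*x = 0] divide by the outer 6 ⇒ div: x = 0.

Answer: x ∈ {0}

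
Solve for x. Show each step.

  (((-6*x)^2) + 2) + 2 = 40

Step 1. [(((-6*x)^2) + 2) + 2 = 40] +2 is outermost — subtract 2 both sides ⇒ sub: ((-6*x)^2) + 2 = 38.
Step 2. [((-6*x)^2) + 2 = 38] +2 is outermost — subtract 2 both sides ⇒ sub: (-6*x)^2 = 36.
Step 3. [(-6*x)^2 = 36] LHS squared, RHS 36 ≥ 0: apply √ (±) ⇒ sqrt: -6*x = 6 or -6.
Step 4. [-6*x = 6 or -6] LHS = -6·(…); ÷-6 both sides. So div: x = -1 or 1.

Answer: x ∈ {-1, 1}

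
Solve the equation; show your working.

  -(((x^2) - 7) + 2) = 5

Step 1. [-(((x^2) - 7) + 2) = 5] flip signs both sides. So neg: ((x^2) - 7) + 2 = -5.
Step 2. [((x^2) - 7) + 2 = -5] +2 is outermost — subtract 2 both sides, so sub: (x^2) - 7 = -7.
Step 3. [(x^2) - 7 = -7] 7 comes off first (add 7) ⇒ sub: x^2 = 0.
Step 4. [x^2 = 0] LHS squared, RHS 0 ≥ 0: apply √ (±), so sqrt: x = 0.

Answer: x ∈ {0}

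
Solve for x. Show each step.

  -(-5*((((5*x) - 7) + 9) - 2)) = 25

Step 1. [-(-5*((((5*x) - 7) + 9) - 2)) = 25] flip signs both sides ⇒ neg: -5*((((5*x) - 7) + 9) - 2) = -25.
Step 2. [-5*((((5*x) - 7) + 9) - 2) = -25] -5·(inner) — divide through by -5, so div: (((5*x) - 7) + 9) - 2 = 5.
Step 3. [(((5*x) - 7) + 9) - 2 = 5] -2 is outermost — add 2 both sides, so sub: ((5*x) - 7) + 9 = 7.
Step 4. [((5*x) - 7) + 9 = 7] subtract 9: x sits inside (… + 9), so sub: (5*x) - 7 = -2.
Step 5. [(5*x) - 7 = -2] 7 comes off first (add 7) ⇒ sub: 5*x = 5.
Step 6. [5*x = 5] divide by the outer 5 ⇒ div: x = 1.

Answer: x ∈ {1}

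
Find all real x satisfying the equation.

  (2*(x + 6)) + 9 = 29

Step 1. [(2*(x + 6)) + 9 = 29] +9 is outermost — subtract 9 both sides, so sub: 2*(x + 6) = 20.
Step 2. [2*(x + 6) = 20] 2·(inner) — divide through by 2. So div: x + 6 = 10.
Step 3. [x + 6 = 10] 6 comes off first (subtract 6). So sub: x = 4.

Answer: x ∈ {4}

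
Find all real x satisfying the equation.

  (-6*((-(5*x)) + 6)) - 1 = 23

Step 1. [(-6*((-(5*x)) + 6)) - 1 = 23] peel the -1: add 1 from each side, so sub: -6*((-(5*x)) + 6) = 24.
Step 2. [-6*((-(5*x)) + 6) = 24] -6·(inner) — divide through by -6. So div: (-(5*x)) + 6 = -4.
Step 3. [(-(5*x)) + 6 = -4] peel the +6: subtract 6 from each side ⇒ sub: -(5*x) = -10.
Step 4. [-(5*x) = -10] flip signs both sides, so neg: 5*x = 10.
Step 5. [5*x = 10] 5·(inner) — divide through by 5. So div: x = 2.

Answer: x ∈ {2}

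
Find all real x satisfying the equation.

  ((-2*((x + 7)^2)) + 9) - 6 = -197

Step 1. [((-2*((x + 7)^2)) + 9) - 6 = -197] 6 comes off first (add 6) ⇒ sub: (-2*((x + 7)^2)) + 9 = -191.
Step 2. [(-2*((x + 7)^2)) + 9 = -191] 9 comes off first (subtract 9) ⇒ sub: -2*((x + 7)^2) = -200.
Step 3. [-2*((x + 7)^2) = -200] leading coefficient -2: divide by -2, so div: (x + 7)^2 = 100.
Step 4. [(x + 7)^2 = 100] LHS squared, RHS 100 ≥ 0: apply √ (±). So sqrt: x + 7 = 10 or -10.
Step 5. [x + 7 = 10 or -10] peel the +7: subtract 7 from each side, so sub: x = 3 or -17.

Answer: x ∈ {-17, 3}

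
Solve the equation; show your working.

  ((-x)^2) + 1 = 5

Step 1. [((-x)^2) + 1 = 5] peel the +1: subtract 1 from each side, so sub: (-x)^2 = 4.
Step 2. [(-x)^2 = 4] √ both sides: 4 ≥ 0 gives two branches, so sqrt: -x = 2 or -2.
Step 3. [-x = 2 or -2] LHS negated; negate both sides ⇒ neg: x = -2 or 2.

Answer: x ∈ {-2, 2}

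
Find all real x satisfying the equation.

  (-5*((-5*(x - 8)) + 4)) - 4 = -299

Step 1. [(-5*((-5*(x - 8)) + 4)) - 4 = -299] peel the -4: add 4 from each side ⇒ sub: -5*((-5*(x - 8)) + 4) = -295.
Step 2. [-5*((-5*(x - 8)) + 4) = -295] leading coefficient -5: divide by -5 ⇒ div: (-5*(x - 8)) + 4 = 59.
Step 3. [(-5*(x - 8)) + 4 = 59] 4 comes off first (subtract 4), so sub: -5*(x - 8) = 55.
Step 4. [-5*(x - 8) = 55] -5 out front; divide by -5, so div: x - 8 = -11.
Step 5. [x - 8 = -11] the outer -8 inverts by adding 8. So sub: x = -3.

Answer: x ∈ {-3}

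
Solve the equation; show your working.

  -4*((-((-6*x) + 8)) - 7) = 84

Step 1. [-4*((-((-6*x) + 8)) - 7) = 84] LHS = -4·(…); ÷-4 both sides, so div: (-((-6*x) + 8)) - 7 = -21.
Step 2. [(-((-6*x) + 8)) - 7 = -21] peel the -7: add 7 from each side. So sub: -((-6*x) + 8) = -14.
Step 3. [-((-6*x) + 8) = -14] LHS negated; negate both sides. So neg: (-6*x) + 8 = 14.
Step 4. [(-6*x) + 8 = 14] +8 is outermost — subtract 8 both sides, so sub: -6*x = 6.
Step 5. [-6*x = 6] leading coefficient -6: divide by -6. So div: x = -1.

Answer: x ∈ {-1}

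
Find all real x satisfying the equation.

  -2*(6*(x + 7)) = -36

Step 1. [-2*(6*(x + 7)) = -36] leading coefficient -2: divide by -2. So div: 6*(x + 7) = 18.
Step 2. [6*(x + 7) = 18] 6 out front; divide by 6, so div: x + 7 = 3.
Step 3. [x + 7 = 3] +7 is outermost — subtract 7 both sides, so sub: x = -4.

Answer: x ∈ {-4}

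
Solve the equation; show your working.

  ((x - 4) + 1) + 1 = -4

Step 1. [((x - 4) + 1) + 1 = -4] 1 comes off first (subtract 1). So sub: (x - 4) + 1 = -5.
Step 2. [(x - 4) + 1 = -5] peel the +1: subtract 1 from each side. So sub: x - 4 = -6.
Step 3. [x - 4 = -6] -4 is outermost — add 4 both sides. So sub: x = -2.

Answer: x ∈ {-2}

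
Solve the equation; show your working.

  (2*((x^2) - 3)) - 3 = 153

Step 1. [(2*((x^2) - 3)) - 3 = 153] add 3: x sits inside (… - 3), so sub: 2*((x^2) - 3) = 156.
Step 2. [2*((x^2) - 3) = 156] divide by the outer 2 ⇒ div: (x^2) - 3 = 78.
Step 3. [(x^2) - 3 = 78] -3 is outermost — add 3 both sides, so sub: x^2 = 81.
Step 4. [x^2 = 81] LHS squared, RHS 81 ≥ 0: apply √ (±). So sqrt: x = 9 or -9.

Answer: x ∈ {-9, 9}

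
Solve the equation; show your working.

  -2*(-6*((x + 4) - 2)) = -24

Step 1. [-2*(-6*((x + 4) - 2)) = -24] -2·(inner) — divide through by -2. So div: -6*((x + 4) - 2) = 12.
Step 2. [-6*((x + 4) - 2) = 12] LHS = -6·(…); ÷-6 both sides. So div: (x + 4) - 2 = -2.
Step 3. [(x + 4) - 2 = -2] -2 is outermost — add 2 both sides ⇒ sub: x + 4 = 0.
Step 4. [x + 4 = 0] subtract 4: x sits inside (… + 4), so sub: x = -4.

Answer: x ∈ {-4}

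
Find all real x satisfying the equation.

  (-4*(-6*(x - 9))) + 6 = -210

Step 1. [(-4*(-6*(x - 9))) + 6 = -210] +6 is outermost — subtract 6 both sides, so sub: -4*(-6*(x - 9)) = -216.
Step 2. [-4*(-6*(x - 9)) = -216] divide by the outer -4, so div: -6*(x - 9) = 54.
Step 3. [-6*(x - 9) = 54] -6 out front; divide by -6. So div: x - 9 = -9.
Step 4. [x - 9 = -9] the outer -9 inverts by adding 9. So sub: x = 0.

Answer: x ∈ {0}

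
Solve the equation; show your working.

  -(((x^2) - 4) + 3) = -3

Step 1. [-(((x^2) - 4) + 3) = -3] LHS negated; negate both sides ⇒ neg: ((x^2) - 4) + 3 = 3.
Step 2. [((x^2) - 4) + 3 = 3] +3 is outermost — subtract 3 both sides ⇒ sub: (x^2) - 4 = 0.
Step 3. [(x^2) - 4 = 0] 4 comes off first (add 4). So sub: x^2 = 4.
Step 4. [x^2 = 4] √ both sides: 4 ≥ 0 gives two branches. So sqrt: x = 2 or -2.

Answer: x ∈ {-2, 2}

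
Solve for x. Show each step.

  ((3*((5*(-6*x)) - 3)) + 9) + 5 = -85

Step 1. [((3*((5*(-6*x)) - 3)) + 9) + 5 = -85] +5 is outermost — subtract 5 both sides. So sub: (3*((5*(-6*x)) - 3)) + 9 = -90.
Step 2. [(3*((5*(-6*x)) - 3)) + 9 = -90] 3 divides every term; factor it out. So factor: ((5*(-6*x)) - 3) + 3 = -30.
Step 3. [((5*(-6*x)) - 3) + 3 = -30] peel the +3: subtract 3 from each side. So sub: (5*(-6*x)) - 3 = -33.
Step 4. [(5*(-6*x)) - 3 = -33] add 3: x sits inside (… - 3), so sub: 5*(-6*x) = -30.
Step 5. [5*(-6*x) = -30] 5·(inner) — divide through by 5, so div: -6*x = -6.
Step 6. [-6*x = -6] leading coefficient -6: divide by -6. So div: x = 1.

Answer: x ∈ {1}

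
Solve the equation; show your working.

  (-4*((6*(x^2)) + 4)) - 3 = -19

Step 1. [(-4*((6*(x^2)) + 4)) - 3 = -19] the outer -3 inverts by adding 3. So sub: -4*((6*(x^2)) + 4) = -16.
Step 2. [-4*((6*(x^2)) + 4) = -16] -4 out front; divide by -4 ⇒ div: (6*(x^2)) + 4 = 4.
Step 3. [(6*(x^2)) + 4 = 4] subtract 4: x sits inside (… + 4) ⇒ sub: 6*(x^2) = 0.
Step 4. [6*(x^2) = 0] leading coefficient 6: divide by 6 ⇒ div: x^2 = 0.
Step 5. [x^2 = 0] LHS squared, RHS 0 ≥ 0: apply √ (±) ⇒ sqrt: x = 0.

Answer: x ∈ {0}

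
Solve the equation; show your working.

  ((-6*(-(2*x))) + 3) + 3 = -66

Step 1. [((-6*(-(2*x))) + 3) + 3 = -66] the outer +3 inverts by subtracting 3, so sub: (-6*(-(2*x))) + 3 = -69.
Step 2. [(-6*(-(2*x))) + 3 = -69] subtract 3: x sits inside (… + 3). So sub: -6*(-(2*x)) = -72.
Step 3. [-6*(-(2*x)) = -72] LHS = -6·(…); ÷-6 both sides, so div: -(2*x) = 12.
Step 4. [-(2*x) = 12] leading − — multiply by −1. So neg: 2*x = -12.
Step 5. [2*x = -12] leading coefficient 2: divide by 2, so div: x = -6.

Answer: x ∈ {-6}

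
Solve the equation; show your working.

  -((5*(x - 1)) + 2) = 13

Step 1. [-((5*(x - 1)) + 2) = 13] leading − — multiply by −1. So neg: (5*(x - 1)) + 2 = -13.
Step 2. [(5*(x - 1)) + 2 = -13] peel the +2: subtract 2 from each side ⇒ sub: 5*(x - 1) = -15.
Step 3. [5*(x - 1) = -15] 5·(inner) — divide through by 5. So div: x - 1 = -3.
Step 4. [x - 1 = -3] -1 is outermost — add 1 both sides ⇒ sub: x = -2.

Answer: x ∈ {-2}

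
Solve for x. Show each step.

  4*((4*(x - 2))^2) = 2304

Step 1. [4*((4*(x - 2))^2) = 2304] 4·(inner) — divide through by 4 ⇒ div: (4*(x - 2))^2 = 576.
Step 2. [(4*(x - 2))^2 = 576] √ both sides: 576 ≥ 0 gives two branches ⇒ sqrt: 4*(x - 2) = 24 or -24.
Step 3. [4*(x - 2) = 24 or -24] divide by the outer 4, so div: x - 2 = 6 or -6.
Step 4. [x - 2 = 6 or -6] -2 is outermost — add 2 both sides, so sub: x = 8 or -4.

Answer: x ∈ {-4, 8}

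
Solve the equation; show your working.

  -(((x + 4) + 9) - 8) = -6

Step 1. [-(((x + 4) + 9) - 8) = -6] LHS negated; negate both sides. So neg: ((x + 4) + 9) - 8 = 6.
Step 2. [((x + 4) + 9) - 8 = 6] -8 is outermost — add 8 both sides, so sub: (x + 4) + 9 = 14.
Step 3. [(x + 4) + 9 = 14] the outer +9 inverts by subtracting 9, so sub: x + 4 = 5.
Step 4. [x + 4 = 5] the outer +4 inverts by subtracting 4. So sub: x = 1.

Answer: x ∈ {1}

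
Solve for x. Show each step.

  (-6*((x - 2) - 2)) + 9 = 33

Step 1. [(-6*((x - 2) - 2)) + 9 = 33] 9 comes off first (subtract 9) ⇒ sub: -6*((x - 2) - 2) = 24.
Step 2. [-6*((x - 2) - 2) = 24] -6 out front; divide by -6, so div: (x - 2) - 2 = -4.
Step 3. [(x - 2) - 2 = -4] add 2: x sits inside (… - 2), so sub: x - 2 = -2.
Step 4. [x - 2 = -2] peel the -2: add 2 from each side ⇒ sub: x = 0.

Answer: x ∈ {0}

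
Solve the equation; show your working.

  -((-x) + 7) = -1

Step 1. [-((-x) + 7) = -1] LHS negated; negate both sides. So neg: (-x) + 7 = 1.
Step 2. [(-x) + 7 = 1] +7 is outermost — subtract 7 both sides ⇒ sub: -x = -6.
Step 3. [-x = -6] LHS negated; negate both sides, so neg: x = 6.

Answer: x ∈ {6}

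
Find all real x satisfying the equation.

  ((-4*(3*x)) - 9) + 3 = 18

Step 1. [((-4*(3*x)) - 9) + 3 = 18] the outer +3 inverts by subtracting 3, so sub: (-4*(3*x)) - 9 = 15.
Step 2. [(-4*(3*x)) - 9 = 15] the outer -9 inverts by adding 9, so sub: -4*(3*x) = 24.
Step 3. [-4*(3*x) = 24] leading coefficient -4: divide by -4, so div: 3*x = -6.
Step 4. [3*x = -6] leading coefficient 3: divide by 3. So div: x = -2.

Answer: x ∈ {-2}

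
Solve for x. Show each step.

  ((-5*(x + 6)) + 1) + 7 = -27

Step 1. [((-5*(x + 6)) + 1) + 7 = -27] peel the +7: subtract 7 from each side, so sub: (-5*(x + 6)) + 1 = -34.
Step 2. [(-5*(x + 6)) + 1 = -34] 1 comes off first (subtract 1) ⇒ sub: -5*(x + 6) = -35.
Step 3. [-5*(x + 6) = -35] -5 out front; divide by -5, so div: x + 6 = 7.
Step 4. [x + 6 = 7] peel the +6: subtract 6 from each side. So sub: x = 1.

Answer: x ∈ {1}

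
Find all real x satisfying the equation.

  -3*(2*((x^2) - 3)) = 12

Step 1. [-3*(2*((x^2) - 3)) = 12] leading coefficient -3: divide by -3. So div: 2*((x^2) - 3) = -4.
Step 2. [2*((x^2) - 3) = -4] 2 out front; divide by 2. So div: (x^2) - 3 = -2.
Step 3. [(x^2) - 3 = -2] -3 is outermost — add 3 both sides. So sub: x^2 = 1.
Step 4. [x^2 = 1] √ both sides: 1 ≥ 0 gives two branches. So sqrt: x = 1 or -1.

Answer: x ∈ {-1, 1}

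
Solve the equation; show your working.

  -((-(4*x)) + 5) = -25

Step 1. [-((-(4*x)) + 5) = -25] LHS negated; negate both sides, so neg: (-(4*x)) + 5 = 25.
Step 2. [(-(4*x)) + 5 = 25] 5 comes off first (subtract 5), so sub: -(4*x) = 20.
Step 3. [-(4*x) = 20] leading − — multiply by −1. So neg: 4*x = -20.
Step 4. [4*x = -20] divide by the outer 4, so div: x = -5.

Answer: x ∈ {-5}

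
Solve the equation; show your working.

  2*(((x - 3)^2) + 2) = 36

Step 1. [2*(((x - 3)^2) + 2) = 36] 2·(inner) — divide through by 2 ⇒ div: ((x - 3)^2) + 2 = 18.
Step 2. [((x - 3)^2) + 2 = 18] peel the +2: subtract 2 from each side ⇒ sub: (x - 3)^2 = 16.
Step 3. [(x - 3)^2 = 16] √ both sides: 16 ≥ 0 gives two branches. So sqrt: x - 3 = 4 or -4.
Step 4. [x - 3 = 4 or -4] -3 is outermost — add 3 both sides, so sub: x = 7 or -1.

Answer: x ∈ {-1, 7}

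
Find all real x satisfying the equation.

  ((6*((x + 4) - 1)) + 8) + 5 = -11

Step 1. [((6*((x + 4) - 1)) + 8) + 5 = -11] peel the +5: subtract 5 from each side. So sub: (6*((x + 4) - 1)) + 8 = -16.
Step 2. [(6*((x + 4) - 1)) + 8 = -16] +8 is outermost — subtract 8 both sides. So sub: 6*((x + 4) - 1) = -24.
Step 3. [6*((x + 4) - 1) = -24] LHS = 6·(…); ÷6 both sides ⇒ div: (x + 4) - 1 = -4.
Step 4. [(x + 4) - 1 = -4] -1 is outermost — add 1 both sides. So sub: x + 4 = -3.
Step 5. [x + 4 = -3] 4 comes off first (subtract 4), so sub: x = -7.

Answer: x ∈ {-7}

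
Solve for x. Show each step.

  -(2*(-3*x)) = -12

Step 1. [-(2*(-3*x)) = -12] leading − — multiply by −1. So neg: 2*(-3*x) = 12.
Step 2. [2*(-3*x) = 12] leading coefficient 2: divide by 2. So div: -3*x = 6.
Step 3. [-3*x = 6] divide by the outer -3 ⇒ div: x = -2.

Answer: x ∈ {-2}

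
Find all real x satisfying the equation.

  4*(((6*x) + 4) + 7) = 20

Step 1. [4*(((6*x) + 4) + 7) = 20] divide by the outer 4 ⇒ div: ((6*x) + 4) + 7 = 5.
Step 2. [((6*x) + 4) + 7 = 5] +7 is outermost — subtract 7 both sides ⇒ sub: (6*x) + 4 = -2.
Step 3. [(6*x) + 4 = -2] subtract 4: x sits inside (… + 4) ⇒ sub: 6*x = -6.
Step 4. [6*x = -6] 6 out front; divide by 6 ⇒ div: x = -1.

Answer: x ∈ {-1}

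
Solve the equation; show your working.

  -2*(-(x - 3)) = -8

Step 1. [-2*(-(x - 3)) = -8] divide by the outer -2, so div: -(x - 3) = 4.
Step 2. [-(x - 3) = 4] leading − — multiply by −1, so neg: x - 3 = -4.
Step 3. [x - 3 = -4] peel the -3: add 3 from each side. So sub: x = -1.

Answer: x ∈ {-1}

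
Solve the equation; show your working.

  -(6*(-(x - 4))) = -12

Step 1. [-(6*(-(x - 4))) = -12] flip signs both sides, so neg: 6*(-(x - 4)) = 12.
Step 2. [6*(-(x - 4)) = 12] LHS = 6·(…); ÷6 both sides ⇒ div: -(x - 4) = 2.
Step 3. [-(x - 4) = 2] LHS negated; negate both sides ⇒ neg: x - 4 = -2.
Step 4. [x - 4 = -2] peel the -4: add 4 from each side ⇒ sub: x = 2.

Answer: x ∈ {2}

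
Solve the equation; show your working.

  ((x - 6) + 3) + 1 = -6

Step 1. [((x - 6) + 3) + 1 = -6] peel the +1: subtract 1 from each side, so sub: (x - 6) + 3 = -7.
Step 2. [(x - 6) + 3 = -7] subtract 3: x sits inside (… + 3). So sub: x - 6 = -10.
Step 3. [x - 6 = -10] peel the -6: add 6 from each side. So sub: x = -4.

Answer: x ∈ {-4}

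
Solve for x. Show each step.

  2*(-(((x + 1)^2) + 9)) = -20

Step 1. [2*(-(((x + 1)^2) + 9)) = -20] divide by the outer 2. So div: -(((x + 1)^2) + 9) = -10.
Step 2. [-(((x + 1)^2) + 9) = -10] leading − — multiply by −1, so neg: ((x + 1)^2) + 9 = 10.
Step 3. [((x + 1)^2) + 9 = 10] +9 is outermost — subtract 9 both sides ⇒ sub: (x + 1)^2 = 1.
Step 4. [(x + 1)^2 = 1] 1 ≥ 0, LHS is (·)² — take ±√. So sqrt: x + 1 = 1 or -1.
Step 5. [x + 1 = 1 or -1] subtract 1: x sits inside (… + 1), so sub: x = 0 or -2.

Answer: x ∈ {-2, 0}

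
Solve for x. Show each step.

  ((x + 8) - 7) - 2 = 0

Step 1. [((x + 8) - 7) - 2 = 0] -2 is outermost — add 2 both sides ⇒ sub: (x + 8) - 7 = 2.
Step 2. [(x + 8) - 7 = 2] the outer -7 inverts by adding 7 ⇒ sub: x + 8 = 9.
Step 3. [x + 8 = 9] peel the +8: subtract 8 from each side, so sub: x = 1.

Answer: x ∈ {1}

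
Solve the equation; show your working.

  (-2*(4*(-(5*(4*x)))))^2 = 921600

Step 1. [(-2*(4*(-(5*(4*x)))))^2 = 921600] LHS squared, RHS 921600 ≥ 0: apply √ (±), so sqrt: -2*(4*(-(5*(4*x)))) = 960 or -960.
Step 2. [-2*(4*(-(5*(4*x)))) = 960 or -960] divide by the outer -2 ⇒ div: 4*(-(5*(4*x))) = -480 or 480.
Step 3. [4*(-(5*(4*x))) = -480 or 480] divide by the outer 4. So div: -(5*(4*x)) = -120 or 120.
Step 4. [-(5*(4*x)) = -120 or 120] flip signs both sides ⇒ neg: 5*(4*x) = 120 or -120.
Step 5. [5*(4*x) = 120 or -120] LHS = 5·(…); ÷5 both sides, so div: 4*x = 24 or -24.
Step 6. [4*x = 24 or -24] leading coefficient 4: divide by 4. So div: x = 6 or -6.

Answer: x ∈ {-6, 6}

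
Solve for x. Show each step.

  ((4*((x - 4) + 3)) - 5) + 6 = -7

Step 1. [((4*((x - 4) + 3)) - 5) + 6 = -7] peel the +6: subtract 6 from each side ⇒ sub: (4*((x - 4) + 3)) - 5 = -13.
Step 2. [(4*((x - 4) + 3)) - 5 = -13] the outer -5 inverts by adding 5. So sub: 4*((x - 4) + 3) = -8.
Step 3. [4*((x - 4) + 3) = -8] 4 out front; divide by 4 ⇒ div: (x - 4) + 3 = -2.
Step 4. [(x - 4) + 3 = -2] peel the +3: subtract 3 from each side ⇒ sub: x - 4 = -5.
Step 5. [x - 4 = -5] the outer -4 inverts by adding 4 ⇒ sub: x = -1.

Answer: x ∈ {-1}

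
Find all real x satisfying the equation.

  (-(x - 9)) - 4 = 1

Step 1. [(-(x - 9)) - 4 = 1] peel the -4: add 4 from each side. So sub: -(x - 9) = 5.
Step 2. [-(x - 9) = 5] leading − — multiply by −1, so neg: x - 9 = -5.
Step 3. [x - 9 = -5] peel the -9: add 9 from each side. So sub: x = 4.

Answer: x ∈ {4}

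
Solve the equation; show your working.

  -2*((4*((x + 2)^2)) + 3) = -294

Step 1. [-2*((4*((x + 2)^2)) + 3) = -294] -2 out front; divide by -2. So div: (4*((x + 2)^2)) + 3 = 147.
Step 2. [(4*((x + 2)^2)) + 3 = 147] +3 is outermost — subtract 3 both sides. So sub: 4*((x + 2)^2) = 144.
Step 3. [4*((x + 2)^2) = 144] LHS = 4·(…); ÷4 both sides, so div: (x + 2)^2 = 36.
Step 4. [(x + 2)^2 = 36] √ both sides: 36 ≥ 0 gives two branches, so sqrt: x + 2 = 6 or -6.
Step 5. [x + 2 = 6 or -6] the outer +2 inverts by subtracting 2 ⇒ sub: x = 4 or -8.

Answer: x ∈ {-8, 4}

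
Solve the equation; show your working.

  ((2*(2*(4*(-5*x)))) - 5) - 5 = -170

Step 1. [((2*(2*(4*(-5*x)))) - 5) - 5 = -170] 5 comes off first (add 5). So sub: (2*(2*(4*(-5*x)))) - 5 = -165.
Step 2. [(2*(2*(4*(-5*x)))) - 5 = -165] 5 comes off first (add 5). So sub: 2*(2*(4*(-5*x))) = -160.
Step 3. [2*(2*(4*(-5*x))) = -160] leading coefficient 2: divide by 2 ⇒ div: 2*(4*(-5*x)) = -80.
Step 4. [2*(4*(-5*x)) = -80] LHS = 2·(…); ÷2 both sides, so div: 4*(-5*x) = -40.
Step 5. [4*(-5*x) = -40] LHS = 4·(…); ÷4 both sides ⇒ div: -5*x = -10.
Step 6. [-5*x = -10] -5 out front; divide by -5. So div: x = 2.

Answer: x ∈ {2}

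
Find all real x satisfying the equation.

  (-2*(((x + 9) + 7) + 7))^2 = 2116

Step 1. [(-2*(((x + 9) + 7) + 7))^2 = 2116] 2116 ≥ 0, LHS is (·)² — take ±√. So sqrt: -2*(((x + 9) + 7) + 7) = 46 or -46.
Step 2. [-2*(((x + 9) + 7) + 7) = 46 or -46] LHS = -2·(…); ÷-2 both sides ⇒ div: ((x + 9) + 7) + 7 = -23 or 23.
Step 3. [((x + 9) + 7) + 7 = -23 or 23] +7 is outermost — subtract 7 both sides ⇒ sub: (x + 9) + 7 = -30 or 16.
Step 4. [(x + 9) + 7 = -30 or 16] +7 is outermost — subtract 7 both sides. So sub: x + 9 = -37 or 9.
Step 5. [x + 9 = -37 or 9] +9 is outermost — subtract 9 both sides, so sub: x = -46 or 0.

Answer: x ∈ {-46, 0}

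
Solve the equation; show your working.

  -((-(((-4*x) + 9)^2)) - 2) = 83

Step 1. [-((-(((-4*x) + 9)^2)) - 2) = 83] leading − — multiply by −1, so neg: (-(((-4*x) + 9)^2)) - 2 = -83.
Step 2. [(-(((-4*x) + 9)^2)) - 2 = -83] peel the -2: add 2 from each side, so sub: -(((-4*x) + 9)^2) = -81.
Step 3. [-(((-4*x) + 9)^2) = -81] flip signs both sides ⇒ neg: ((-4*x) + 9)^2 = 81.
Step 4. [((-4*x) + 9)^2 = 81] √ both sides: 81 ≥ 0 gives two branches, so sqrt: (-4*x) + 9 = 9 or -9.
Step 5. [(-4*x) + 9 = 9 or -9] subtract 9: x sits inside (… + 9) ⇒ sub: -4*x = 0 or -18.
Step 6. [-4*x = 0 or -18] divide by the outer -4 ⇒ div: x = 0 or 9/2.

Answer: x ∈ {0, 9/2}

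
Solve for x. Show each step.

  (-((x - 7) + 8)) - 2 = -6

Step 1. [(-((x - 7) + 8)) - 2 = -6] add 2: x sits inside (… - 2). So sub: -((x - 7) + 8) = -4.
Step 2. [-((x - 7) + 8) = -4] leading − — multiply by −1. So neg: (x - 7) + 8 = 4.
Step 3. [(x - 7) + 8 = 4] the outer +8 inverts by subtracting 8 ⇒ sub: x - 7 = -4.
Step 4. [x - 7 = -4] -7 is outermost — add 7 both sides, so sub: x = 3.

Answer: x ∈ {3}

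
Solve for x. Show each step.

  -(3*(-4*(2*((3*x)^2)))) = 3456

Step 1. [-(3*(-4*(2*((3*x)^2)))) = 3456] leading − — multiply by −1, so neg: 3*(-4*(2*((3*x)^2))) = -3456.
Step 2. [3*(-4*(2*((3*x)^2))) = -3456] divide by the outer 3. So div: -4*(2*((3*x)^2)) = -1152.
Step 3. [-4*(2*((3*x)^2)) = -1152] leading coefficient -4: divide by -4, so div: 2*((3*x)^2) = 288.
Step 4. [2*((3*x)^2) = 288] LHS = 2·(…); ÷2 both sides, so div: (3*x)^2 = 144.
Step 5. [(3*x)^2 = 144] 144 ≥ 0, LHS is (·)² — take ±√ ⇒ sqrt: 3*x = 12 or -12.
Step 6. [3*x = 12 or -12] leading coefficient 3: divide by 3 ⇒ div: x = 4 or -4.

Answer: x ∈ {-4, 4}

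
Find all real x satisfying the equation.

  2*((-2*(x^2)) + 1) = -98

Step 1. [2*((-2*(x^2)) + 1) = -98] divide by the outer 2. So div: (-2*(x^2)) + 1 = -49.
Step 2. [(-2*(x^2)) + 1 = -49] the outer +1 inverts by subtracting 1 ⇒ sub: -2*(x^2) = -50.
Step 3. [-2*(x^2) = -50] -2 out front; divide by -2, so div: x^2 = 25.
Step 4. [x^2 = 25] √ both sides: 25 ≥ 0 gives two branches, so sqrt: x = 5 or -5.

Answer: x ∈ {-5, 5}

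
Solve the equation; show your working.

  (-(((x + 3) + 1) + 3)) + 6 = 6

Step 1. [(-(((x + 3) + 1) + 3)) + 6 = 6] subtract 6: x sits inside (… + 6). So sub: -(((x + 3) + 1) + 3) = 0.
Step 2. [-(((x + 3) + 1) + 3) = 0] leading − — multiply by −1, so neg: ((x + 3) + 1) + 3 = 0.
Step 3. [((x + 3) + 1) + 3 = 0] the outer +3 inverts by subtracting 3 ⇒ sub: (x + 3) + 1 = -3.
Step 4. [(x + 3) + 1 = -3] subtract 1: x sits inside (… + 1). So sub: x + 3 = -4.
Step 5. [x + 3 = -4] subtract 3: x sits inside (… + 3), so sub: x = -7.

Answer: x ∈ {-7}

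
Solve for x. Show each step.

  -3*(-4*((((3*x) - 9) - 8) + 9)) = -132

Step 1. [-3*(-4*((((3*x) - 9) - 8) + 9)) = -132] -3 out front; divide by -3. So div: -4*((((3*x) - 9) - 8) + 9) = 44.
Step 2. [-4*((((3*x) - 9) - 8) + 9) = 44] LHS = -4·(…); ÷-4 both sides, so div: (((3*x) - 9) - 8) + 9 = -11.
Step 3. [(((3*x) - 9) - 8) + 9 = -11] +9 is outermost — subtract 9 both sides ⇒ sub: ((3*x) - 9) - 8 = -20.
Step 4. [((3*x) - 9) - 8 = -20] the outer -8 inverts by adding 8, so sub: (3*x) - 9 = -12.
Step 5. [(3*x) - 9 = -12] common factor 3 (LHS and -12) — divide through. So factor: x - 3 = -4.
Step 6. [x - 3 = -4] peel the -3: add 3 from each side, so sub: x = -1.

Answer: x ∈ {-1}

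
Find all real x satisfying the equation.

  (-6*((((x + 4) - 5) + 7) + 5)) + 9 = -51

Step 1. [(-6*((((x + 4) - 5) + 7) + 5)) + 9 = -51] subtract 9: x sits inside (… + 9), so sub: -6*((((x + 4) - 5) + 7) + 5) = -60.
Step 2. [-6*((((x + 4) - 5) + 7) + 5) = -60] leading coefficient -6: divide by -6. So div: (((x + 4) - 5) + 7) + 5 = 10.
Step 3. [(((x + 4) - 5) + 7) + 5 = 10] subtract 5: x sits inside (… + 5) ⇒ sub: ((x + 4) - 5) + 7 = 5.
Step 4. [((x + 4) - 5) + 7 = 5] the outer +7 inverts by subtracting 7, so sub: (x + 4) - 5 = -2.
Step 5. [(x + 4) - 5 = -2] peel the -5: add 5 from each side, so sub: x + 4 = 3.
Step 6. [x + 4 = 3] 4 comes off first (subtract 4) ⇒ sub: x = -1.

Answer: x ∈ {-1}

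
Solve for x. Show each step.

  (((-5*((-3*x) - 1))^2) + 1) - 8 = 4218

Step 1. [(((-5*((-3*x) - 1))^2) + 1) - 8 = 4218] add 8: x sits inside (… - 8). So sub: ((-5*((-3*x) - 1))^2) + 1 = 4226.
Step 2. [((-5*((-3*x) - 1))^2) + 1 = 4226] subtract 1: x sits inside (… + 1) ⇒ sub: (-5*((-3*x) - 1))^2 = 4225.
Step 3. [(-5*((-3*x) - 1))^2 = 4225] 4225 ≥ 0, LHS is (·)² — take ±√. So sqrt: -5*((-3*x) - 1) = 65 or -65.
Step 4. [-5*((-3*x) - 1) = 65 or -65] -5 out front; divide by -5, so div: (-3*x) - 1 = -13 or 13.
Step 5. [(-3*x) - 1 = -13 or 13] the outer -1 inverts by adding 1, so sub: -3*x = -12 or 14.
Step 6. [-3*x = -12 or 14] leading coefficient -3: divide by -3, so div: x = 4 or -14/3.

Answer: x ∈ {-14/3, 4}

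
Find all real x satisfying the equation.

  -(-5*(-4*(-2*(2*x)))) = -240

Step 1. [-(-5*(-4*(-2*(2*x)))) = -240] leading − — multiply by −1, so neg: -5*(-4*(-2*(2*x))) = 240.
Step 2. [-5*(-4*(-2*(2*x))) = 240] LHS = -5·(…); ÷-5 both sides, so div: -4*(-2*(2*x)) = -48.
Step 3. [-4*(-2*(2*x)) = -48] LHS = -4·(…); ÷-4 both sides ⇒ div: -2*(2*x) = 12.
Step 4. [-2*(2*x) = 12] LHS = -2·(…); ÷-2 both sides, so div: 2*x = -6.
Step 5. [2*x = -6] LHS = 2·(…); ÷2 both sides, so div: x = -3.

Answer: x ∈ {-3}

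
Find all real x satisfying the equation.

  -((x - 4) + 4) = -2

Step 1. [-((x - 4) + 4) = -2] leading − — multiply by −1. So neg: (x - 4) + 4 = 2.
Step 2. [(x - 4) + 4 = 2] the outer +4 inverts by subtracting 4 ⇒ sub: x - 4 = -2.
Step 3. [x - 4 = -2] peel the -4: add 4 from each side. So sub: x = 2.

Answer: x ∈ {2}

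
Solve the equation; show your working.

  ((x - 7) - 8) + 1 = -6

Step 1. [((x - 7) - 8) + 1 = -6] +1 is outermost — subtract 1 both sides ⇒ sub: (x - 7) - 8 = -7.
Step 2. [(x - 7) - 8 = -7] -8 is outermost — add 8 both sides. So sub: x - 7 = 1.
Step 3. [x - 7 = 1] the outer -7 inverts by adding 7, so sub: x = 8.

Answer: x ∈ {8}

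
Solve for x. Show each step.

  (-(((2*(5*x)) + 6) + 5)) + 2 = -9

Step 1. [(-(((2*(5*x)) + 6) + 5)) + 2 = -9] subtract 2: x sits inside (… + 2) ⇒ sub: -(((2*(5*x)) + 6) + 5) = -11.
Step 2. [-(((2*(5*x)) + 6) + 5) = -11] leading − — multiply by −1. So neg: ((2*(5*x)) + 6) + 5 = 11.
Step 3. [((2*(5*x)) + 6) + 5 = 11] 5 comes off first (subtract 5). So sub: (2*(5*x)) + 6 = 6.
Step 4. [(2*(5*x)) + 6 = 6] 2 | LHS and 2 | 6: pull 2 out ⇒ factor: (5*x) + 3 = 3.
Step 5. [(5*x) + 3 = 3] the outer +3 inverts by subtracting 3 ⇒ sub: 5*x = 0.
Step 6. [5*x = 0] 5·(inner) — divide through by 5 ⇒ div: x = 0.

Answer: x ∈ {0}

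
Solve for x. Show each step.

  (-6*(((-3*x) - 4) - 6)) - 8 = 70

Step 1. [(-6*(((-3*x) - 4) - 6)) - 8 = 70] add 8: x sits inside (… - 8), so sub: -6*(((-3*x) - 4) - 6) = 78.
Step 2. [-6*(((-3*x) - 4) - 6) = 78] -6·(inner) — divide through by -6, so div: ((-3*x) - 4) - 6 = -13.
Step 3. [((-3*x) - 4) - 6 = -13] 6 comes off first (add 6). So sub: (-3*x) - 4 = -7.
Step 4. [(-3*x) - 4 = -7] add 4: x sits inside (… - 4). So sub: -3*x = -3.
Step 5. [-3*x = -3] LHS = -3·(…); ÷-3 both sides. So div: x = 1.

Answer: x ∈ {1}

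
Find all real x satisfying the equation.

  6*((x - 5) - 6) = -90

Step 1. [6*((x - 5) - 6) = -90] leading coefficient 6: divide by 6. So div: (x - 5) - 6 = -15.
Step 2. [(x - 5) - 6 = -15] peel the -6: add 6 from each side. So sub: x - 5 = -9.
Step 3. [x - 5 = -9] peel the -5: add 5 from each side, so sub: x = -4.

Answer: x ∈ {-4}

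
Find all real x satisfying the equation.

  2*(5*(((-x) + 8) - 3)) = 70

Step 1. [2*(5*(((-x) + 8) - 3)) = 70] LHS = 2·(…); ÷2 both sides, so div: 5*(((-x) + 8) - 3) = 35.
Step 2. [5*(((-x) + 8) - 3) = 35] 5 out front; divide by 5. So div: ((-x) + 8) - 3 = 7.
Step 3. [((-x) + 8) - 3 = 7] the outer -3 inverts by adding 3 ⇒ sub: (-x) + 8 = 10.
Step 4. [(-x) + 8 = 10] +8 is outermost — subtract 8 both sides ⇒ sub: -x = 2.
Step 5. [-x = 2] LHS negated; negate both sides, so neg: x = -2.

Answer: x ∈ {-2}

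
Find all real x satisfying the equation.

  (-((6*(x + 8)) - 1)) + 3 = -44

Step 1. [(-((6*(x + 8)) - 1)) + 3 = -44] peel the +3: subtract 3 from each side ⇒ sub: -((6*(x + 8)) - 1) = -47.
Step 2. [-((6*(x + 8)) - 1) = -47] leading − — multiply by −1, so neg: (6*(x + 8)) - 1 = 47.
Step 3. [(6*(x + 8)) - 1 = 47] the outer -1 inverts by adding 1. So sub: 6*(x + 8) = 48.
Step 4. [6*(x + 8) = 48] leading coefficient 6: divide by 6, so div: x + 8 = 8.
Step 5. [x + 8 = 8] the outer +8 inverts by subtracting 8. So sub: x = 0.

Answer: x ∈ {0}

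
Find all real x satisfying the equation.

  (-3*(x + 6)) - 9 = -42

Step 1. [(-3*(x + 6)) - 9 = -42] peel the -9: add 9 from each side. So sub: -3*(x + 6) = -33.
Step 2. [-3*(x + 6) = -33] LHS = -3·(…); ÷-3 both sides ⇒ div: x + 6 = 11.
Step 3. [x + 6 = 11] subtract 6: x sits inside (… + 6) ⇒ sub: x = 5.

Answer: x ∈ {5}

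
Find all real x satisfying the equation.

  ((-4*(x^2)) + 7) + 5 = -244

Step 1. [((-4*(x^2)) + 7) + 5 = -244] +5 is outermost — subtract 5 both sides. So sub: (-4*(x^2)) + 7 = -249.
Step 2. [(-4*(x^2)) + 7 = -249] subtract 7: x sits inside (… + 7), so sub: -4*(x^2) = -256.
Step 3. [-4*(x^2) = -256] -4·(inner) — divide through by -4. So div: x^2 = 64.
Step 4. [x^2 = 64] 64 ≥ 0, LHS is (·)² — take ±√, so sqrt: x = 8 or -8.

Answer: x ∈ {-8, 8}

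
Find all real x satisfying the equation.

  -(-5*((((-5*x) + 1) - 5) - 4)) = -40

Step 1. [-(-5*((((-5*x) + 1) - 5) - 4)) = -40] LHS negated; negate both sides ⇒ neg: -5*((((-5*x) + 1) - 5) - 4) = 40.
Step 2. [-5*((((-5*x) + 1) - 5) - 4) = 40] -5·(inner) — divide through by -5, so div: (((-5*x) + 1) - 5) - 4 = -8.
Step 3. [(((-5*x) + 1) - 5) - 4 = -8] peel the -4: add 4 from each side ⇒ sub: ((-5*x) + 1) - 5 = -4.
Step 4. [((-5*x) + 1) - 5 = -4] the outer -5 inverts by adding 5 ⇒ sub: (-5*x) + 1 = 1.
Step 5. [(-5*x) + 1 = 1] +1 is outermost — subtract 1 both sides, so sub: -5*x = 0.
Step 6. [-5*x = 0] leading coefficient -5: divide by -5, so div: x = 0.

Answer: x ∈ {0}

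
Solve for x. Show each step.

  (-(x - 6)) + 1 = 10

Step 1. [(-(x - 6)) + 1 = 10] +1 is outermost — subtract 1 both sides ⇒ sub: -(x - 6) = 9.
Step 2. [-(x - 6) = 9] leading − — multiply by −1, so neg: x - 6 = -9.
Step 3. [x - 6 = -9] the outer -6 inverts by adding 6, so sub: x = -3.

Answer: x ∈ {-3}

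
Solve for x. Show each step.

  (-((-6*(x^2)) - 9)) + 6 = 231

Step 1. [(-((-6*(x^2)) - 9)) + 6 = 231] 6 comes off first (subtract 6), so sub: -((-6*(x^2)) - 9) = 225.
Step 2. [-((-6*(x^2)) - 9) = 225] LHS negated; negate both sides. So neg: (-6*(x^2)) - 9 = -225.
Step 3. [(-6*(x^2)) - 9 = -225] peel the -9: add 9 from each side, so sub: -6*(x^2) = -216.
Step 4. [-6*(x^2) = -216] leading coefficient -6: divide by -6. So div: x^2 = 36.
Step 5. [x^2 = 36] 36 ≥ 0, LHS is (·)² — take ±√ ⇒ sqrt: x = 6 or -6.

Answer: x ∈ {-6, 6}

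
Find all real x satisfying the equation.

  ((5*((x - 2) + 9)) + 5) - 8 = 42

Step 1. [((5*((x - 2) + 9)) + 5) - 8 = 42] 8 comes off first (add 8). So sub: (5*((x - 2) + 9)) + 5 = 50.
Step 2. [(5*((x - 2) + 9)) + 5 = 50] +5 is outermost — subtract 5 both sides, so sub: 5*((x - 2) + 9) = 45.
Step 3. [5*((x - 2) + 9) = 45] leading coefficient 5: divide by 5. So div: (x - 2) + 9 = 9.
Step 4. [(x - 2) + 9 = 9] +9 is outermost — subtract 9 both sides, so sub: x - 2 = 0.
Step 5. [x - 2 = 0] 2 comes off first (add 2) ⇒ sub: x = 2.

Answer: x ∈ {2}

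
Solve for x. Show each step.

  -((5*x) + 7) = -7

Step 1. [-((5*x) + 7) = -7] LHS negated; negate both sides ⇒ neg: (5*x) + 7 = 7.
Step 2. [(5*x) + 7 = 7] 7 comes off first (subtract 7), so sub: 5*x = 0.
Step 3. [5*x = 0] 5·(inner) — divide through by 5 ⇒ div: x = 0.

Answer: x ∈ {0}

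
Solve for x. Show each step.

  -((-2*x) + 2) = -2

Step 1. [-((-2*x) + 2) = -2] leading − — multiply by −1, so neg: (-2*x) + 2 = 2.
Step 2. [(-2*x) + 2 = 2] 2 comes off first (subtract 2), so sub: -2*x = 0.
Step 3. [-2*x = 0] -2 out front; divide by -2 ⇒ div: x = 0.

Answer: x ∈ {0}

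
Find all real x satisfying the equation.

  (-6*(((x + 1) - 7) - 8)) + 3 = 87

Step 1. [(-6*(((x + 1) - 7) - 8)) + 3 = 87] +3 is outermost — subtract 3 both sides ⇒ sub: -6*(((x + 1) - 7) - 8) = 84.
Step 2. [-6*(((x + 1) - 7) - 8) = 84] LHS = -6·(…); ÷-6 both sides. So div: ((x + 1) - 7) - 8 = -14.
Step 3. [((x + 1) - 7) - 8 = -14] add 8: x sits inside (… - 8). So sub: (x + 1) - 7 = -6.
Step 4. [(x + 1) - 7 = -6] the outer -7 inverts by adding 7 ⇒ sub: x + 1 = 1.
Step 5. [x + 1 = 1] 1 comes off first (subtract 1). So sub: x = 0.

Answer: x ∈ {0}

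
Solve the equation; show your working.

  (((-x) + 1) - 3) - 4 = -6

Step 1. [(((-x) + 1) - 3) - 4 = -6] peel the -4: add 4 from each side ⇒ sub: ((-x) + 1) - 3 = -2.
Step 2. [((-x) + 1) - 3 = -2] add 3: x sits inside (… - 3), so sub: (-x) + 1 = 1.
Step 3. [(-x) + 1 = 1] peel the +1: subtract 1 from each side. So sub: -x = 0.
Step 4. [-x = 0] leading − — multiply by −1 ⇒ neg: x = 0.

Answer: x ∈ {0}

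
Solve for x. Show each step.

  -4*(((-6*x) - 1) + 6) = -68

Step 1. [-4*(((-6*x) - 1) + 6) = -68] LHS = -4·(…); ÷-4 both sides ⇒ div: ((-6*x) - 1) + 6 = 17.
Step 2. [((-6*x) - 1) + 6 = 17] subtract 6: x sits inside (… + 6) ⇒ sub: (-6*x) - 1 = 11.
Step 3. [(-6*x) - 1 = 11] -1 is outermost — add 1 both sides ⇒ sub: -6*x = 12.
Step 4. [-6*x = 12] LHS = -6·(…); ÷-6 both sides. So div: x = -2.

Answer: x ∈ {-2}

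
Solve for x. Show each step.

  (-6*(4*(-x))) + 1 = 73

Step 1. [(-6*(4*(-x))) + 1 = 73] 1 comes off first (subtract 1), so sub: -6*(4*(-x)) = 72.
Step 2. [-6*(4*(-x)) = 72] leading coefficient -6: divide by -6. So div: 4*(-x) = -12.
Step 3. [4*(-x) = -12] 4·(inner) — divide through by 4 ⇒ div: -x = -3.
Step 4. [-x = -3] leading − — multiply by −1. So neg: x = 3.

Answer: x ∈ {3}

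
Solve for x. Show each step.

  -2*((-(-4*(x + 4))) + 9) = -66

Step 1. [-2*((-(-4*(x + 4))) + 9) = -66] divide by the outer -2, so div: (-(-4*(x + 4))) + 9 = 33.
Step 2. [(-(-4*(x + 4))) + 9 = 33] the outer +9 inverts by subtracting 9 ⇒ sub: -(-4*(x + 4)) = 24.
Step 3. [-(-4*(x + 4)) = 24] flip signs both sides. So neg: -4*(x + 4) = -24.
Step 4. [-4*(x + 4) = -24] -4 out front; divide by -4 ⇒ div: x + 4 = 6.
Step 5. [x + 4 = 6] 4 comes off first (subtract 4). So sub: x = 2.

Answer: x ∈ {2}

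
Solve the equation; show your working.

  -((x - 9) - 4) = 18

Step 1. [-((x - 9) - 4) = 18] leading − — multiply by −1, so neg: (x - 9) - 4 = -18.
Step 2. [(x - 9) - 4 = -18] peel the -4: add 4 from each side. So sub: x - 9 = -14.
Step 3. [x - 9 = -14] the outer -9 inverts by adding 9. So sub: x = -5.

Answer: x ∈ {-5}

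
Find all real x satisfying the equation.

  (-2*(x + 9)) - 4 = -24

Step 1. [(-2*(x + 9)) - 4 = -24] -4 is outermost — add 4 both sides ⇒ sub: -2*(x + 9) = -20.
Step 2. [-2*(x + 9) = -20] -2·(inner) — divide through by -2 ⇒ div: x + 9 = 10.
Step 3. [x + 9 = 10] the outer +9 inverts by subtracting 9 ⇒ sub: x = 1.

Answer: x ∈ {1}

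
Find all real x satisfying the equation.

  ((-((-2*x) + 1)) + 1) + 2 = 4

Step 1. [((-((-2*x) + 1)) + 1) + 2 = 4] the outer +2 inverts by subtracting 2, so sub: (-((-2*x) + 1)) + 1 = 2.
Step 2. [(-((-2*x) + 1)) + 1 = 2] the outer +1 inverts by subtracting 1. So sub: -((-2*x) + 1) = 1.
Step 3. [-((-2*x) + 1) = 1] leading − — multiply by −1. So neg: (-2*x) + 1 = -1.
Step 4. [(-2*x) + 1 = -1] peel the +1: subtract 1 from each side, so sub: -2*x = -2.
Step 5. [-2*x = -2] divide by the outer -2, so div: x = 1.

Answer: x ∈ {1}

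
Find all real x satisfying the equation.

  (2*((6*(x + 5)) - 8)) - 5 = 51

Step 1. [(2*((6*(x + 5)) - 8)) - 5 = 51] 5 comes off first (add 5). So sub: 2*((6*(x + 5)) - 8) = 56.
Step 2. [2*((6*(x + 5)) - 8) = 56] leading coefficient 2: divide by 2, so div: (6*(x + 5)) - 8 = 28.
Step 3. [(6*(x + 5)) - 8 = 28] peel the -8: add 8 from each side ⇒ sub: 6*(x + 5) = 36.
Step 4. [6*(x + 5) = 36] 6 out front; divide by 6, so div: x + 5 = 6.
Step 5. [x + 5 = 6] the outer +5 inverts by subtracting 5. So sub: x = 1.

Answer: x ∈ {1}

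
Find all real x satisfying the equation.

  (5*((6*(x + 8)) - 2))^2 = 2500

Step 1. [(5*((6*(x + 8)) - 2))^2 = 2500] LHS squared, RHS 2500 ≥ 0: apply √ (±). So sqrt: 5*((6*(x + 8)) - 2) = 50 or -50.
Step 2. [5*((6*(x + 8)) - 2) = 50 or -50] divide by the outer 5, so div: (6*(x + 8)) - 2 = 10 or -10.
Step 3. [(6*(x + 8)) - 2 = 10 or -10] peel the -2: add 2 from each side ⇒ sub: 6*(x + 8) = 12 or -8.
Step 4. [6*(x + 8) = 12 or -8] LHS = 6·(…); ÷6 both sides ⇒ div: x + 8 = 2 or -4/3.
Step 5. [x + 8 = 2 or -4/3] 8 comes off first (subtract 8), so sub: x = -6 or -28/3.

Answer: x ∈ {-28/3, -6}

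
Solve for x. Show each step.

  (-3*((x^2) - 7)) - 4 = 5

Step 1. [(-3*((x^2) - 7)) - 4 = 5] the outer -4 inverts by adding 4, so sub: -3*((x^2) - 7) = 9.
Step 2. [-3*((x^2) - 7) = 9] -3·(inner) — divide through by -3. So div: (x^2) - 7 = -3.
Step 3. [(x^2) - 7 = -3] add 7: x sits inside (… - 7) ⇒ sub: x^2 = 4.
Step 4. [x^2 = 4] √ both sides: 4 ≥ 0 gives two branches ⇒ sqrt: x = 2 or -2.

Answer: x ∈ {-2, 2}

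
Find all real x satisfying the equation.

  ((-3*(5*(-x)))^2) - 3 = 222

Step 1. [((-3*(5*(-x)))^2) - 3 = 222] the outer -3 inverts by adding 3. So sub: (-3*(5*(-x)))^2 = 225.
Step 2. [(-3*(5*(-x)))^2 = 225] √ both sides: 225 ≥ 0 gives two branches, so sqrt: -3*(5*(-x)) = 15 or -15.
Step 3. [-3*(5*(-x)) = 15 or -15] -3 out front; divide by -3, so div: 5*(-x) = -5 or 5.
Step 4. [5*(-x) = -5 or 5] 5 out front; divide by 5 ⇒ div: -x = -1 or 1.
Step 5. [-x = -1 or 1] flip signs both sides, so neg: x = 1 or -1.

Answer: x ∈ {-1, 1}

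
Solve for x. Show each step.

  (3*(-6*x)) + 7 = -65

Step 1. [(3*(-6*x)) + 7 = -65] subtract 7: x sits inside (… + 7) ⇒ sub: 3*(-6*x) = -72.
Step 2. [3*(-6*x) = -72] 3 out front; divide by 3 ⇒ div: -6*x = -24.
Step 3. [-6*x = -24] -6 out front; divide by -6, so div: x = 4.

Answer: x ∈ {4}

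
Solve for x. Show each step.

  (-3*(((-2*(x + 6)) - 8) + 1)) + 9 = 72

Step 1. [(-3*(((-2*(x + 6)) - 8) + 1)) + 9 = 72] -3 | LHS and -3 | 72: pull -3 out ⇒ factor: (((-2*(x + 6)) - 8) + 1) - 3 = -24.
Step 2. [(((-2*(x + 6)) - 8) + 1) - 3 = -24] peel the -3: add 3 from each side. So sub: ((-2*(x + 6)) - 8) + 1 = -21.
Step 3. [((-2*(x + 6)) - 8) + 1 = -21] subtract 1: x sits inside (… + 1), so sub: (-2*(x + 6)) - 8 = -22.
Step 4. [(-2*(x + 6)) - 8 = -22] the outer -8 inverts by adding 8 ⇒ sub: -2*(x + 6) = -14.
Step 5. [-2*(x + 6) = -14] divide by the outer -2 ⇒ div: x + 6 = 7.
Step 6. [x + 6 = 7] peel the +6: subtract 6 from each side, so sub: x = 1.

Answer: x ∈ {1}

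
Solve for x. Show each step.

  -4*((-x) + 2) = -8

Step 1. [-4*((-x) + 2) = -8] -4·(inner) — divide through by -4 ⇒ div: (-x) + 2 = 2.
Step 2. [(-x) + 2 = 2] subtract 2: x sits inside (… + 2) ⇒ sub: -x = 0.
Step 3. [-x = 0] leading − — multiply by −1, so neg: x = 0.

Answer: x ∈ {0}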